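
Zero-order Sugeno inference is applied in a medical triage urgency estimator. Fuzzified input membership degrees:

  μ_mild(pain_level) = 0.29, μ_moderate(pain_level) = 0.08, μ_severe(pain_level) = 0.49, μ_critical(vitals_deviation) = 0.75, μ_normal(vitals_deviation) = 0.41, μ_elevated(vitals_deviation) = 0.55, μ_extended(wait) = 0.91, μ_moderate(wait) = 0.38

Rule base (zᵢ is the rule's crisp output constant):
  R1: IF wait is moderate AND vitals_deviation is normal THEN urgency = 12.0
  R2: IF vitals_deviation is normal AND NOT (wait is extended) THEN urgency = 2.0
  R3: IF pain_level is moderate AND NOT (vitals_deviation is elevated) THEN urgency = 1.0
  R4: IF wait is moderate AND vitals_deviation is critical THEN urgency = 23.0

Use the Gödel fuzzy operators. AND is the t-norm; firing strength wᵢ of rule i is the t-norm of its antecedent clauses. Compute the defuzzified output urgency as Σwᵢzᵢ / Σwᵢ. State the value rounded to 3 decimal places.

R1 (z=12.0): moderate=0.38, normal=0.41; AND[min(a, b)] → w = 0.38
R2 (z=2.0): normal=0.41, ¬extended=1−0.91=0.09; AND[min(a, b)] → w = 0.09
R3 (z=1.0): moderate=0.08, ¬elevated=1−0.55=0.45; AND[min(a, b)] → w = 0.08
R4 (z=23.0): moderate=0.38, critical=0.75; AND[min(a, b)] → w = 0.38
Weighted average = (0.38·12.0 + 0.09·2.0 + 0.08·1.0 + 0.38·23.0) / (0.38 + 0.09 + 0.08 + 0.38)
  = 13.5600 / 0.9300 = 14.581

14.581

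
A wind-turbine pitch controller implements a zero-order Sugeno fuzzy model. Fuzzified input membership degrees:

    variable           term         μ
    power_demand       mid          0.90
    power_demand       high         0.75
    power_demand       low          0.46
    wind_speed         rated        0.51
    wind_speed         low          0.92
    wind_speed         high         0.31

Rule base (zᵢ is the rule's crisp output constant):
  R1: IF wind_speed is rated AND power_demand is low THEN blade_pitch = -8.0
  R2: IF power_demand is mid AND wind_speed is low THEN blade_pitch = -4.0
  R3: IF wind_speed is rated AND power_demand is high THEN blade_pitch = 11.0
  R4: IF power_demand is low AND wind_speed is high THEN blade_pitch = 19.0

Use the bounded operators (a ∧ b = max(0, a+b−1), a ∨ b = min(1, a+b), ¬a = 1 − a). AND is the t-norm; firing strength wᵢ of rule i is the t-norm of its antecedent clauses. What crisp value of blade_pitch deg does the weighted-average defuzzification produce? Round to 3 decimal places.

-0.389

R1 (z=-8.0): rated=0.51, low=0.46; AND[max(0, a+b−1)] → w = 0.00
R2 (z=-4.0): mid=0.90, low=0.92; AND[max(0, a+b−1)] → w = 0.82
R3 (z=11.0): rated=0.51, high=0.75; AND[max(0, a+b−1)] → w = 0.26
R4 (z=19.0): low=0.46, high=0.31; AND[max(0, a+b−1)] → w = 0.00
Weighted average = (0.00·-8.0 + 0.82·-4.0 + 0.26·11.0 + 0.00·19.0) / (0.00 + 0.82 + 0.26 + 0.00)
  = -0.4200 / 1.0800 = -0.389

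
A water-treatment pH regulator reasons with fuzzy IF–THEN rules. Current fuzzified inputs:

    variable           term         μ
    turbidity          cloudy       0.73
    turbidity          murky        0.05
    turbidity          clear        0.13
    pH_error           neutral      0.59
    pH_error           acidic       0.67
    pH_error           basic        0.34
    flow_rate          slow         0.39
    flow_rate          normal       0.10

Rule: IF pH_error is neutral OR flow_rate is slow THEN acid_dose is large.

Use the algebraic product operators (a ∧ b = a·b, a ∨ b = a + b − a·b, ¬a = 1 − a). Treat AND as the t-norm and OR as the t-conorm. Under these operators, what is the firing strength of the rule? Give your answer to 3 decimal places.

0.750

firing strength: neutral=0.59, slow=0.39; OR[a + b − a·b] → w = 0.7499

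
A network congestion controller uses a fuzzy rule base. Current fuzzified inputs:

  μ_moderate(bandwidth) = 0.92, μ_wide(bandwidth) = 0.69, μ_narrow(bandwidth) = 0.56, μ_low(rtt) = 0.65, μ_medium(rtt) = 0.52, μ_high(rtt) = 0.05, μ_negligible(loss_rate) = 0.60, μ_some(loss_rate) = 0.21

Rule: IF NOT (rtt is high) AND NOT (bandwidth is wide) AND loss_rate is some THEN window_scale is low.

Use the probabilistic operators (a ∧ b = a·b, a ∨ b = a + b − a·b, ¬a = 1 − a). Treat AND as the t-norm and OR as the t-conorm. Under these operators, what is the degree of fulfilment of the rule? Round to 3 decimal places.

0.062

firing strength: ¬high=1−0.05=0.95, ¬wide=1−0.69=0.31, some=0.21; AND[a·b] → w = 0.0618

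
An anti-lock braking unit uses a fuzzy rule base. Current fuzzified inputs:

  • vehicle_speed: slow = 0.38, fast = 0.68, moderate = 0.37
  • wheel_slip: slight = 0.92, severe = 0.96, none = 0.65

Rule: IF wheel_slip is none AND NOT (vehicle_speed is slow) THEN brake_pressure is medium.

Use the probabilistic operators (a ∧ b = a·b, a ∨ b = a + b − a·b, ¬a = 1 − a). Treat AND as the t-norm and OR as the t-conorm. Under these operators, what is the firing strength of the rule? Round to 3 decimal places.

0.403

firing strength: none=0.65, ¬slow=1−0.38=0.62; AND[a·b] → w = 0.4030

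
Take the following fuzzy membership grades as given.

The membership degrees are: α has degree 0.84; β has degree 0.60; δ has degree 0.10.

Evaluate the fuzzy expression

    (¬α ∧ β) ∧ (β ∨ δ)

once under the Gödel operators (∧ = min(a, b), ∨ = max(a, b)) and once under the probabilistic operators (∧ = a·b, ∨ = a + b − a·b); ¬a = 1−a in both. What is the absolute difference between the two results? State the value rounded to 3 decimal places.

0.099

Under Gödel:
  ¬α = 1 − 0.84 = 0.16
  ¬α ∧ β = min(a, b) on (0.16, 0.60) = 0.16
  β ∨ δ = max(a, b) on (0.60, 0.10) = 0.60
  (¬α ∧ β) ∧ (β ∨ δ) = min(a, b) on (0.16, 0.60) = 0.16
  → value = 0.1600
Under probabilistic:
  ¬α = 1 − 0.8400 = 0.1600
  ¬α ∧ β = a·b on (0.1600, 0.6000) = 0.0960
  β ∨ δ = a + b − a·b on (0.6000, 0.1000) = 0.6400
  (¬α ∧ β) ∧ (β ∨ δ) = a·b on (0.0960, 0.6400) = 0.0614
  → value = 0.0614
|0.1600 − 0.0614| = 0.099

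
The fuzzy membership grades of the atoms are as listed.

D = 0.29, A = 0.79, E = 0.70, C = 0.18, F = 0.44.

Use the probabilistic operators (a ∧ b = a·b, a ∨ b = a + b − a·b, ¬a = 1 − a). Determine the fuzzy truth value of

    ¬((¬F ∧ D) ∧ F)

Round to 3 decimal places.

¬F = 1 − 0.4400 = 0.5600
¬F ∧ D = a·b on (0.5600, 0.2900) = 0.1624
(¬F ∧ D) ∧ F = a·b on (0.1624, 0.4400) = 0.0715
¬((¬F ∧ D) ∧ F) = 1 − 0.0715 = 0.9285

0.929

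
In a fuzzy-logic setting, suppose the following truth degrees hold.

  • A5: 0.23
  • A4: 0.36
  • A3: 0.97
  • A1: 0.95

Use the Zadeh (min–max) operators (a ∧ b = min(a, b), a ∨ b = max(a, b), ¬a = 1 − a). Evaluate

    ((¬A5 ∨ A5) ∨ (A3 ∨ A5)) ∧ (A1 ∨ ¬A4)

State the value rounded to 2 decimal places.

0.95

¬A5 = 1 − 0.23 = 0.77
¬A5 ∨ A5 = max(a, b) on (0.77, 0.23) = 0.77
A3 ∨ A5 = max(a, b) on (0.97, 0.23) = 0.97
(¬A5 ∨ A5) ∨ (A3 ∨ A5) = max(a, b) on (0.77, 0.97) = 0.97
¬A4 = 1 − 0.36 = 0.64
A1 ∨ ¬A4 = max(a, b) on (0.95, 0.64) = 0.95
((¬A5 ∨ A5) ∨ (A3 ∨ A5)) ∧ (A1 ∨ ¬A4) = min(a, b) on (0.97, 0.95) = 0.95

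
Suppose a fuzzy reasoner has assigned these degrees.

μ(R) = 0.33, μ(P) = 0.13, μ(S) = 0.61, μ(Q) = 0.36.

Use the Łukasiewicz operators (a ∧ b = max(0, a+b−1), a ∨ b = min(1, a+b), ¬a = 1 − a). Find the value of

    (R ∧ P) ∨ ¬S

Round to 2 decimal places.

R ∧ P = max(0, a+b−1) on (0.33, 0.13) = 0.00
¬S = 1 − 0.61 = 0.39
(R ∧ P) ∨ ¬S = min(1, a+b) on (0.00, 0.39) = 0.39

0.39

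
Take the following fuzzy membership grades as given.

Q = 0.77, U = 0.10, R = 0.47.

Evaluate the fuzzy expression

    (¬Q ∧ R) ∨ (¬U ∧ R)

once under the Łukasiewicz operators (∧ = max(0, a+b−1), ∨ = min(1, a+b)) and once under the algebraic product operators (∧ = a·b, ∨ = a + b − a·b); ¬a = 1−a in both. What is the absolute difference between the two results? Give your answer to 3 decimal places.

Under Łukasiewicz:
  ¬Q = 1 − 0.77 = 0.23
  ¬Q ∧ R = max(0, a+b−1) on (0.23, 0.47) = 0.00
  ¬U = 1 − 0.10 = 0.90
  ¬U ∧ R = max(0, a+b−1) on (0.90, 0.47) = 0.37
  (¬Q ∧ R) ∨ (¬U ∧ R) = min(1, a+b) on (0.00, 0.37) = 0.37
  → value = 0.3700
Under algebraic product:
  ¬Q = 1 − 0.7700 = 0.2300
  ¬Q ∧ R = a·b on (0.2300, 0.4700) = 0.1081
  ¬U = 1 − 0.1000 = 0.9000
  ¬U ∧ R = a·b on (0.9000, 0.4700) = 0.4230
  (¬Q ∧ R) ∨ (¬U ∧ R) = a + b − a·b on (0.1081, 0.4230) = 0.4854
  → value = 0.4854
|0.3700 − 0.4854| = 0.115

0.115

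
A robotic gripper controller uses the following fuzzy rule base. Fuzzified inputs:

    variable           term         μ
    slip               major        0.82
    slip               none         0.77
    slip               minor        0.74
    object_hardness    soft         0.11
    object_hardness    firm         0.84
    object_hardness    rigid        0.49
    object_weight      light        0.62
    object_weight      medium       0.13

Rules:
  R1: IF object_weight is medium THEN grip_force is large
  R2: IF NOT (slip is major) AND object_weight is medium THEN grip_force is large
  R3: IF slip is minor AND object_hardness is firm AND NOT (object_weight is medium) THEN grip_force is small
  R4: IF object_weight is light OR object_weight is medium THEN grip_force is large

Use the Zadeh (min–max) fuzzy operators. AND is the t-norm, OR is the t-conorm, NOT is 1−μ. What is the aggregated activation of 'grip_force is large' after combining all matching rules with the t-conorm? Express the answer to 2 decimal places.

0.62

R1: medium=0.13 → w = 0.13
R2: ¬major=1−0.82=0.18, medium=0.13; AND[min(a, b)] → w = 0.13
R3: minor=0.74, firm=0.84, ¬medium=1−0.13=0.87; AND[min(a, b)] → w = 0.74
R4: light=0.62, medium=0.13; OR[max(a, b)] → w = 0.62
Rules with consequent 'large': {R1, R2, R4} → strengths 0.13, 0.13, 0.62
Aggregate via t-conorm [max(a, b)]: 0.62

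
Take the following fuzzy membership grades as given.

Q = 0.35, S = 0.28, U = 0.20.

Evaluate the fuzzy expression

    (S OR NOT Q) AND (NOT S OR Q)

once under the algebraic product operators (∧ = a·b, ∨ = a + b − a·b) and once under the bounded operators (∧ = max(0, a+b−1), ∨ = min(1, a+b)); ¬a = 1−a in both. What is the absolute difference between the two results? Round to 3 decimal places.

Under algebraic product:
  NOT Q = 1 − 0.3500 = 0.6500
  S OR NOT Q = a + b − a·b on (0.2800, 0.6500) = 0.7480
  NOT S = 1 − 0.2800 = 0.7200
  NOT S OR Q = a + b − a·b on (0.7200, 0.3500) = 0.8180
  (S OR NOT Q) AND (NOT S OR Q) = a·b on (0.7480, 0.8180) = 0.6119
  → value = 0.6119
Under bounded:
  NOT Q = 1 − 0.35 = 0.65
  S OR NOT Q = min(1, a+b) on (0.28, 0.65) = 0.93
  NOT S = 1 − 0.28 = 0.72
  NOT S OR Q = min(1, a+b) on (0.72, 0.35) = 1.00
  (S OR NOT Q) AND (NOT S OR Q) = max(0, a+b−1) on (0.93, 1.00) = 0.93
  → value = 0.9300
|0.6119 − 0.9300| = 0.318

0.318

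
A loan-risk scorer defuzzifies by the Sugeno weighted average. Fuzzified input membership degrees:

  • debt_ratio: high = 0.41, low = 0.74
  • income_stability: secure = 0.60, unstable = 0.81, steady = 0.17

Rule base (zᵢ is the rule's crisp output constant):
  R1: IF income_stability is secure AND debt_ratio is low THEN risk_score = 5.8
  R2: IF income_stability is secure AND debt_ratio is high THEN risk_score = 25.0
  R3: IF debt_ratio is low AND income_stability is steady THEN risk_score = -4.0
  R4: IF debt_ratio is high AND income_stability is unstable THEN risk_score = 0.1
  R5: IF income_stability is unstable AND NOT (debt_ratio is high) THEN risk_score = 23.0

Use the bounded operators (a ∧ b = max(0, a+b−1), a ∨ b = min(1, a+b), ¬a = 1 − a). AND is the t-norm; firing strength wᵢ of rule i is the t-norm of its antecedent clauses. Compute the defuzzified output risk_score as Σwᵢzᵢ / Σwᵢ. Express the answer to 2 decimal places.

R1 (z=5.8): secure=0.60, low=0.74; AND[max(0, a+b−1)] → w = 0.34
R2 (z=25.0): secure=0.60, high=0.41; AND[max(0, a+b−1)] → w = 0.01
R3 (z=-4.0): low=0.74, steady=0.17; AND[max(0, a+b−1)] → w = 0.00
R4 (z=0.1): high=0.41, unstable=0.81; AND[max(0, a+b−1)] → w = 0.22
R5 (z=23.0): unstable=0.81, ¬high=1−0.41=0.59; AND[max(0, a+b−1)] → w = 0.40
Weighted average = (0.34·5.8 + 0.01·25.0 + 0.00·-4.0 + 0.22·0.1 + 0.40·23.0) / (0.34 + 0.01 + 0.00 + 0.22 + 0.40)
  = 11.4440 / 0.9700 = 11.80

11.80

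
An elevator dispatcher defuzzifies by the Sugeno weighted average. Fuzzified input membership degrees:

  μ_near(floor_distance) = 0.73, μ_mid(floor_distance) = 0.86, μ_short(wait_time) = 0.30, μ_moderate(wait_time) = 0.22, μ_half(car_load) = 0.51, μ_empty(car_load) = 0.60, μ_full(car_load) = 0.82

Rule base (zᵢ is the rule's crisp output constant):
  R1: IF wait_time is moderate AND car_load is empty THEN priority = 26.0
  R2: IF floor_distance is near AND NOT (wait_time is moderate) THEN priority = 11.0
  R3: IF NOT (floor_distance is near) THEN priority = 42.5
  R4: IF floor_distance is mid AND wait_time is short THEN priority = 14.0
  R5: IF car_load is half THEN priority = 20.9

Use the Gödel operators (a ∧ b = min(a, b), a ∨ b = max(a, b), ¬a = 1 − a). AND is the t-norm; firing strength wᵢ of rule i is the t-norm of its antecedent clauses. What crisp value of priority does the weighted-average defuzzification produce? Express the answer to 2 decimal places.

R1 (z=26.0): moderate=0.22, empty=0.60; AND[min(a, b)] → w = 0.22
R2 (z=11.0): near=0.73, ¬moderate=1−0.22=0.78; AND[min(a, b)] → w = 0.73
R3 (z=42.5): ¬near=1−0.73=0.27 → w = 0.27
R4 (z=14.0): mid=0.86, short=0.30; AND[min(a, b)] → w = 0.30
R5 (z=20.9): half=0.51 → w = 0.51
Weighted average = (0.22·26.0 + 0.73·11.0 + 0.27·42.5 + 0.30·14.0 + 0.51·20.9) / (0.22 + 0.73 + 0.27 + 0.30 + 0.51)
  = 40.0840 / 2.0300 = 19.75

19.75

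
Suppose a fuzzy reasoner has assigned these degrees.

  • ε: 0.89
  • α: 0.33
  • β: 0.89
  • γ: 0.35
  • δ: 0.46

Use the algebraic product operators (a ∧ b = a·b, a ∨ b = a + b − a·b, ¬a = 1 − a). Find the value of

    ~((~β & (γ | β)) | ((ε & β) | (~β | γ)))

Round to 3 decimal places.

0.108

~β = 1 − 0.8900 = 0.1100
γ | β = a + b − a·b on (0.3500, 0.8900) = 0.9285
~β & (γ | β) = a·b on (0.1100, 0.9285) = 0.1021
ε & β = a·b on (0.8900, 0.8900) = 0.7921
~β = 1 − 0.8900 = 0.1100
~β | γ = a + b − a·b on (0.1100, 0.3500) = 0.4215
(ε & β) | (~β | γ) = a + b − a·b on (0.7921, 0.4215) = 0.8797
(~β & (γ | β)) | ((ε & β) | (~β | γ)) = a + b − a·b on (0.1021, 0.8797) = 0.8920
~((~β & (γ | β)) | ((ε & β) | (~β | γ))) = 1 − 0.8920 = 0.1080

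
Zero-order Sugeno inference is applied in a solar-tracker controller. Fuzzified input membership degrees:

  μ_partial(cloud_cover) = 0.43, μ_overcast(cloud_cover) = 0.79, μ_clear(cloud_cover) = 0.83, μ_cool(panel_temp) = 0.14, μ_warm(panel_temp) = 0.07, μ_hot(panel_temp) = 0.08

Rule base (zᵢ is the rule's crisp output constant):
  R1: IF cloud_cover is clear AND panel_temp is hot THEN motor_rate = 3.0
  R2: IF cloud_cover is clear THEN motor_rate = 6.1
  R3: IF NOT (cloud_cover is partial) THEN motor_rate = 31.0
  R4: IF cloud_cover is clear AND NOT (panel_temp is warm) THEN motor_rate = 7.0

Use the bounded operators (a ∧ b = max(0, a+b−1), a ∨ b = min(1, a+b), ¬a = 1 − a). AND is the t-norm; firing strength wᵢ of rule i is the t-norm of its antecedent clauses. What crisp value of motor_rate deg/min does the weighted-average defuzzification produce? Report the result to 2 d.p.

R1 (z=3.0): clear=0.83, hot=0.08; AND[max(0, a+b−1)] → w = 0.00
R2 (z=6.1): clear=0.83 → w = 0.83
R3 (z=31.0): ¬partial=1−0.43=0.57 → w = 0.57
R4 (z=7.0): clear=0.83, ¬warm=1−0.07=0.93; AND[max(0, a+b−1)] → w = 0.76
Weighted average = (0.00·3.0 + 0.83·6.1 + 0.57·31.0 + 0.76·7.0) / (0.00 + 0.83 + 0.57 + 0.76)
  = 28.0530 / 2.1600 = 12.99

12.99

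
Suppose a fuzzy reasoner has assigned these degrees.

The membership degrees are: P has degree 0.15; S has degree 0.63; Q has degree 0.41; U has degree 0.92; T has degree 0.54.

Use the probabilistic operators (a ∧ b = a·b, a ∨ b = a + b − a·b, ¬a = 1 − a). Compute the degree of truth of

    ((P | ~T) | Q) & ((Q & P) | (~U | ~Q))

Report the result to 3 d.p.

~T = 1 − 0.5400 = 0.4600
P | ~T = a + b − a·b on (0.1500, 0.4600) = 0.5410
(P | ~T) | Q = a + b − a·b on (0.5410, 0.4100) = 0.7292
Q & P = a·b on (0.4100, 0.1500) = 0.0615
~U = 1 − 0.9200 = 0.0800
~Q = 1 − 0.4100 = 0.5900
~U | ~Q = a + b − a·b on (0.0800, 0.5900) = 0.6228
(Q & P) | (~U | ~Q) = a + b − a·b on (0.0615, 0.6228) = 0.6460
((P | ~T) | Q) & ((Q & P) | (~U | ~Q)) = a·b on (0.7292, 0.6460) = 0.4711

0.471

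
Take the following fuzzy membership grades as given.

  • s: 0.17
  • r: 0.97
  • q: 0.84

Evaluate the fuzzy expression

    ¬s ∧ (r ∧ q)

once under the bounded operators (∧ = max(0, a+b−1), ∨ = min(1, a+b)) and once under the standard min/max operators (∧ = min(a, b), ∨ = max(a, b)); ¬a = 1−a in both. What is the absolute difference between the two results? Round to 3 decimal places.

0.190

Under bounded:
  ¬s = 1 − 0.17 = 0.83
  r ∧ q = max(0, a+b−1) on (0.97, 0.84) = 0.81
  ¬s ∧ (r ∧ q) = max(0, a+b−1) on (0.83, 0.81) = 0.64
  → value = 0.6400
Under standard min/max:
  ¬s = 1 − 0.17 = 0.83
  r ∧ q = min(a, b) on (0.97, 0.84) = 0.84
  ¬s ∧ (r ∧ q) = min(a, b) on (0.83, 0.84) = 0.83
  → value = 0.8300
|0.6400 − 0.8300| = 0.190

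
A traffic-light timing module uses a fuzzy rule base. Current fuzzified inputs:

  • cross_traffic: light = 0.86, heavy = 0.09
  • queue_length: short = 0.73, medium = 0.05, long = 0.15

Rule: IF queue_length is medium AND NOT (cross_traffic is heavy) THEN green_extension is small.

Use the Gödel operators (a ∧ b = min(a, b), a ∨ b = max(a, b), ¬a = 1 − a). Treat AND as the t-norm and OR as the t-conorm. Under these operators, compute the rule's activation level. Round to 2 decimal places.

firing strength: medium=0.05, ¬heavy=1−0.09=0.91; AND[min(a, b)] → w = 0.05

0.05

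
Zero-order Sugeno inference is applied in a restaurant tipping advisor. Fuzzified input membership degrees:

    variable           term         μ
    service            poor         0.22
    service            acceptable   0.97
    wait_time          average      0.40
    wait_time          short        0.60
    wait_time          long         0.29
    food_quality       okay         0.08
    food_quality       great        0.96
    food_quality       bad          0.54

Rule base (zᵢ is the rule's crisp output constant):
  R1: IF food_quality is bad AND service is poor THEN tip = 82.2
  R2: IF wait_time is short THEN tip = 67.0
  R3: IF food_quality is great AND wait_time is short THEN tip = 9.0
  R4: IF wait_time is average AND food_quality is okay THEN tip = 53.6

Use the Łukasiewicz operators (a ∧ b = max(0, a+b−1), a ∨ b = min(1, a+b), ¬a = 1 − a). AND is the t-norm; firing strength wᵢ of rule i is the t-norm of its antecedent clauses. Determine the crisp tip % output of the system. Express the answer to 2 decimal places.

R1 (z=82.2): bad=0.54, poor=0.22; AND[max(0, a+b−1)] → w = 0.00
R2 (z=67.0): short=0.60 → w = 0.60
R3 (z=9.0): great=0.96, short=0.60; AND[max(0, a+b−1)] → w = 0.56
R4 (z=53.6): average=0.40, okay=0.08; AND[max(0, a+b−1)] → w = 0.00
Weighted average = (0.00·82.2 + 0.60·67.0 + 0.56·9.0 + 0.00·53.6) / (0.00 + 0.60 + 0.56 + 0.00)
  = 45.2400 / 1.1600 = 39.00

39.00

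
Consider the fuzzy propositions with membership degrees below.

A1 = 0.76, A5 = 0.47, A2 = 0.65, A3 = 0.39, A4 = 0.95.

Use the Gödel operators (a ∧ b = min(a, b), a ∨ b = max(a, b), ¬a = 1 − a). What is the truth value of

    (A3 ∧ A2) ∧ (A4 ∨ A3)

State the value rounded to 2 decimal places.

A3 ∧ A2 = min(a, b) on (0.39, 0.65) = 0.39
A4 ∨ A3 = max(a, b) on (0.95, 0.39) = 0.95
(A3 ∧ A2) ∧ (A4 ∨ A3) = min(a, b) on (0.39, 0.95) = 0.39

0.39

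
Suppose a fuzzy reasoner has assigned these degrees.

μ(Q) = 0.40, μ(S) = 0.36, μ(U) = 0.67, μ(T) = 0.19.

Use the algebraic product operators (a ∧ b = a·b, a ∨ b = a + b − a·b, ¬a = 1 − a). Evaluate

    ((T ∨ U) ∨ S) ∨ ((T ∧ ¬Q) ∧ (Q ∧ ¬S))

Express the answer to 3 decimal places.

0.834

T ∨ U = a + b − a·b on (0.1900, 0.6700) = 0.7327
(T ∨ U) ∨ S = a + b − a·b on (0.7327, 0.3600) = 0.8289
¬Q = 1 − 0.4000 = 0.6000
T ∧ ¬Q = a·b on (0.1900, 0.6000) = 0.1140
¬S = 1 − 0.3600 = 0.6400
Q ∧ ¬S = a·b on (0.4000, 0.6400) = 0.2560
(T ∧ ¬Q) ∧ (Q ∧ ¬S) = a·b on (0.1140, 0.2560) = 0.0292
((T ∨ U) ∨ S) ∨ ((T ∧ ¬Q) ∧ (Q ∧ ¬S)) = a + b − a·b on (0.8289, 0.0292) = 0.8339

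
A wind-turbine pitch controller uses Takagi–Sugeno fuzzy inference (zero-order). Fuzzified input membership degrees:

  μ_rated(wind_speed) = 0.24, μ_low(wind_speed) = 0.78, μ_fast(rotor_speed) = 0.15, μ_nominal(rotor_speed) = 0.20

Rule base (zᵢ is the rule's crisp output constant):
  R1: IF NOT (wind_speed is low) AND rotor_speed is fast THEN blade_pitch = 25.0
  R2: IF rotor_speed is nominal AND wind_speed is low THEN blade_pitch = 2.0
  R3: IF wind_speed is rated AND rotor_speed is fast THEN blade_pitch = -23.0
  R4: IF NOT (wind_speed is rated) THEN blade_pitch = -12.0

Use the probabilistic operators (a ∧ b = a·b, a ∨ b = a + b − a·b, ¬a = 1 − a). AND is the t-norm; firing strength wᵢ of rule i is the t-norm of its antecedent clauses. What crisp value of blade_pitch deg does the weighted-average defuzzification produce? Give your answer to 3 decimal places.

R1 (z=25.0): ¬low=1−0.78=0.22, fast=0.15; AND[a·b] → w = 0.0330
R2 (z=2.0): nominal=0.20, low=0.78; AND[a·b] → w = 0.1560
R3 (z=-23.0): rated=0.24, fast=0.15; AND[a·b] → w = 0.0360
R4 (z=-12.0): ¬rated=1−0.24=0.76 → w = 0.7600
Weighted average = (0.0330·25.0 + 0.1560·2.0 + 0.0360·-23.0 + 0.7600·-12.0) / (0.0330 + 0.1560 + 0.0360 + 0.7600)
  = -8.8110 / 0.9850 = -8.945

-8.945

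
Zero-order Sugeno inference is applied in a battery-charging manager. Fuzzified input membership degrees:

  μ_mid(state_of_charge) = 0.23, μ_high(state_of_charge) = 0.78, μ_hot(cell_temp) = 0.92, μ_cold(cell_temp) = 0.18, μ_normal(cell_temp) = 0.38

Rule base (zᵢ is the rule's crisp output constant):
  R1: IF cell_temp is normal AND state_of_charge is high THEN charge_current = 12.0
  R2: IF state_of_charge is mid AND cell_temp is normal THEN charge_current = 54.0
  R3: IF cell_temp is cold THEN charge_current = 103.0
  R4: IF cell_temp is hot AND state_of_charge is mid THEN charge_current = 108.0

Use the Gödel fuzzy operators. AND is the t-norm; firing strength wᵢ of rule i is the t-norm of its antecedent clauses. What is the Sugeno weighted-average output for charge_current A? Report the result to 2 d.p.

R1 (z=12.0): normal=0.38, high=0.78; AND[min(a, b)] → w = 0.38
R2 (z=54.0): mid=0.23, normal=0.38; AND[min(a, b)] → w = 0.23
R3 (z=103.0): cold=0.18 → w = 0.18
R4 (z=108.0): hot=0.92, mid=0.23; AND[min(a, b)] → w = 0.23
Weighted average = (0.38·12.0 + 0.23·54.0 + 0.18·103.0 + 0.23·108.0) / (0.38 + 0.23 + 0.18 + 0.23)
  = 60.3600 / 1.0200 = 59.18

59.18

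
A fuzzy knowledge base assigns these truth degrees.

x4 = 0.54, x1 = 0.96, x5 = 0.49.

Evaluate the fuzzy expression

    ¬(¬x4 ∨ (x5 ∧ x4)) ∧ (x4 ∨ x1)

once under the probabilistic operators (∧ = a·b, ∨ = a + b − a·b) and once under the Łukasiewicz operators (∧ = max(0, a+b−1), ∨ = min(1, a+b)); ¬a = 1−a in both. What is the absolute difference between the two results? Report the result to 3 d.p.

0.120

Under probabilistic:
  ¬x4 = 1 − 0.5400 = 0.4600
  x5 ∧ x4 = a·b on (0.4900, 0.5400) = 0.2646
  ¬x4 ∨ (x5 ∧ x4) = a + b − a·b on (0.4600, 0.2646) = 0.6029
  ¬(¬x4 ∨ (x5 ∧ x4)) = 1 − 0.6029 = 0.3971
  x4 ∨ x1 = a + b − a·b on (0.5400, 0.9600) = 0.9816
  ¬(¬x4 ∨ (x5 ∧ x4)) ∧ (x4 ∨ x1) = a·b on (0.3971, 0.9816) = 0.3898
  → value = 0.3898
Under Łukasiewicz:
  ¬x4 = 1 − 0.54 = 0.46
  x5 ∧ x4 = max(0, a+b−1) on (0.49, 0.54) = 0.03
  ¬x4 ∨ (x5 ∧ x4) = min(1, a+b) on (0.46, 0.03) = 0.49
  ¬(¬x4 ∨ (x5 ∧ x4)) = 1 − 0.49 = 0.51
  x4 ∨ x1 = min(1, a+b) on (0.54, 0.96) = 1.00
  ¬(¬x4 ∨ (x5 ∧ x4)) ∧ (x4 ∨ x1) = max(0, a+b−1) on (0.51, 1.00) = 0.51
  → value = 0.5100
|0.3898 − 0.5100| = 0.120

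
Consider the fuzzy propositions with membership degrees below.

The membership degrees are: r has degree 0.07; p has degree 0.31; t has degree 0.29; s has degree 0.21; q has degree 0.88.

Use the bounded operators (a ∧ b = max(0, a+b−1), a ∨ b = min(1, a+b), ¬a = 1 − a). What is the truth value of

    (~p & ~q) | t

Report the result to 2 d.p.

~p = 1 − 0.31 = 0.69
~q = 1 − 0.88 = 0.12
~p & ~q = max(0, a+b−1) on (0.69, 0.12) = 0.00
(~p & ~q) | t = min(1, a+b) on (0.00, 0.29) = 0.29

0.29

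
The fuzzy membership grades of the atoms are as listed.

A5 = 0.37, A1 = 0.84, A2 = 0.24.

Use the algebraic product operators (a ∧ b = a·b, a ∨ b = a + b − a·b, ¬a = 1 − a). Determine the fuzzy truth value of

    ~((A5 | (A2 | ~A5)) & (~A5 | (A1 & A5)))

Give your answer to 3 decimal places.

0.387

~A5 = 1 − 0.3700 = 0.6300
A2 | ~A5 = a + b − a·b on (0.2400, 0.6300) = 0.7188
A5 | (A2 | ~A5) = a + b − a·b on (0.3700, 0.7188) = 0.8228
~A5 = 1 − 0.3700 = 0.6300
A1 & A5 = a·b on (0.8400, 0.3700) = 0.3108
~A5 | (A1 & A5) = a + b − a·b on (0.6300, 0.3108) = 0.7450
(A5 | (A2 | ~A5)) & (~A5 | (A1 & A5)) = a·b on (0.8228, 0.7450) = 0.6130
~((A5 | (A2 | ~A5)) & (~A5 | (A1 & A5))) = 1 − 0.6130 = 0.3870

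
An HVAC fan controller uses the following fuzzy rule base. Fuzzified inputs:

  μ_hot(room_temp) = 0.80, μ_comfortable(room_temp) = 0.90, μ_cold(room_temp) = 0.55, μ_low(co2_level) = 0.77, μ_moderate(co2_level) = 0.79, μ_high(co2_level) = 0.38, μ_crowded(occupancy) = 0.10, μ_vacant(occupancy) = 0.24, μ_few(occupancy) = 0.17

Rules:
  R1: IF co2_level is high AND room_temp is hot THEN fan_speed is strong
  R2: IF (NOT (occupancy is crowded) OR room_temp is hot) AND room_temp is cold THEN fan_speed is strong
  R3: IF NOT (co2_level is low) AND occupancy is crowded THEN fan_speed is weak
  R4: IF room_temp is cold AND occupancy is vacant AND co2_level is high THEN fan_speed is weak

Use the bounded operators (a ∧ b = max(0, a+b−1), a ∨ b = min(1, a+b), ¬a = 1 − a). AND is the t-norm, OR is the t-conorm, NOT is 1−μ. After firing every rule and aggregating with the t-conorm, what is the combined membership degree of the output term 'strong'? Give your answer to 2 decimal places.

0.73

R1: high=0.38, hot=0.80; AND[max(0, a+b−1)] → w = 0.18
R2: (¬crowded=1−0.10=0.90 OR hot=0.80) = 1.00; AND[max(0, a+b−1)] with cold=0.55 → w = 0.55
R3: ¬low=1−0.77=0.23, crowded=0.10; AND[max(0, a+b−1)] → w = 0.00
R4: cold=0.55, vacant=0.24, high=0.38; AND[max(0, a+b−1)] → w = 0.00
Rules with consequent 'strong': {R1, R2} → strengths 0.18, 0.55
Aggregate via t-conorm [min(1, a+b)]: 0.73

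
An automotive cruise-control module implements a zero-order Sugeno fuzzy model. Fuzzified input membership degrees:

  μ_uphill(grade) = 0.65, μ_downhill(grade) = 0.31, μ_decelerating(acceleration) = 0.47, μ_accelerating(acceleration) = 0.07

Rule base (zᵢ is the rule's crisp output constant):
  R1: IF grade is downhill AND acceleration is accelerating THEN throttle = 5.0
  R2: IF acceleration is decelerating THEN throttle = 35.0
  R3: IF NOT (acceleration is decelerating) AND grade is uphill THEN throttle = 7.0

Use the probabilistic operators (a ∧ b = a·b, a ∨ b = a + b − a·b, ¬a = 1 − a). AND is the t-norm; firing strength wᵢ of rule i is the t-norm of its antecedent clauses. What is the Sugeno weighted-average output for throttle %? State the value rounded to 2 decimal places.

R1 (z=5.0): downhill=0.31, accelerating=0.07; AND[a·b] → w = 0.0217
R2 (z=35.0): decelerating=0.47 → w = 0.4700
R3 (z=7.0): ¬decelerating=1−0.47=0.53, uphill=0.65; AND[a·b] → w = 0.3445
Weighted average = (0.0217·5.0 + 0.4700·35.0 + 0.3445·7.0) / (0.0217 + 0.4700 + 0.3445)
  = 18.9700 / 0.8362 = 22.69

22.69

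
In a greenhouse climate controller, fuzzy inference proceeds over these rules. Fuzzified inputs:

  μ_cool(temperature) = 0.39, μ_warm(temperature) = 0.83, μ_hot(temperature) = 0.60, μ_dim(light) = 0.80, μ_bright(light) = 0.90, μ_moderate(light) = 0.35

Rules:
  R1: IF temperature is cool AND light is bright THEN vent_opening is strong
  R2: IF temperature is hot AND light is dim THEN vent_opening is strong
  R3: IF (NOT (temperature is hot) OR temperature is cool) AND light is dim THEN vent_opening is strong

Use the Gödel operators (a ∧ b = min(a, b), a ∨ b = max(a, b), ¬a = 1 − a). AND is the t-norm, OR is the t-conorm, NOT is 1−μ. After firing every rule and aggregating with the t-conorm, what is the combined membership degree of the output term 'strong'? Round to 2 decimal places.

0.60

R1: cool=0.39, bright=0.90; AND[min(a, b)] → w = 0.39
R2: hot=0.60, dim=0.80; AND[min(a, b)] → w = 0.60
R3: (¬hot=1−0.60=0.40 OR cool=0.39) = 0.40; AND[min(a, b)] with dim=0.80 → w = 0.40
Rules with consequent 'strong': {R1, R2, R3} → strengths 0.39, 0.60, 0.40
Aggregate via t-conorm [max(a, b)]: 0.60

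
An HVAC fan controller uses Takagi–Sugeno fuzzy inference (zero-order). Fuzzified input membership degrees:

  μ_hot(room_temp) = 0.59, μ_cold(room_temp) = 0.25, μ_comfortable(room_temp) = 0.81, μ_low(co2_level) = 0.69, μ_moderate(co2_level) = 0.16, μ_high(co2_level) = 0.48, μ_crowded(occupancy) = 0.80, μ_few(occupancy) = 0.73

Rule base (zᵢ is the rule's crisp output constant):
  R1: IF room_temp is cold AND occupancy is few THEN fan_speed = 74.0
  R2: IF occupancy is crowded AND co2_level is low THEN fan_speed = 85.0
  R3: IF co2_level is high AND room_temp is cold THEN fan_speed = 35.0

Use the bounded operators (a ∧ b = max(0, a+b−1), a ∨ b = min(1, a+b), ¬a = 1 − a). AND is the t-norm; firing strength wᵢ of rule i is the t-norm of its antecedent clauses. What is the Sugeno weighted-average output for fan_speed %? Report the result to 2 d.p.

R1 (z=74.0): cold=0.25, few=0.73; AND[max(0, a+b−1)] → w = 0.00
R2 (z=85.0): crowded=0.80, low=0.69; AND[max(0, a+b−1)] → w = 0.49
R3 (z=35.0): high=0.48, cold=0.25; AND[max(0, a+b−1)] → w = 0.00
Weighted average = (0.00·74.0 + 0.49·85.0 + 0.00·35.0) / (0.00 + 0.49 + 0.00)
  = 41.6500 / 0.4900 = 85.00

85.00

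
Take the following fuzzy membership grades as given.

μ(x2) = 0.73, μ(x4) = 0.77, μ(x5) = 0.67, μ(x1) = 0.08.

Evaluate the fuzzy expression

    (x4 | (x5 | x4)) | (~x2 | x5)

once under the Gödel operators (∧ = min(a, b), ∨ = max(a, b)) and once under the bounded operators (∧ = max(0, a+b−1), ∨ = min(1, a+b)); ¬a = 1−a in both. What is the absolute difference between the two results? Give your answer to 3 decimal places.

Under Gödel:
  x5 | x4 = max(a, b) on (0.67, 0.77) = 0.77
  x4 | (x5 | x4) = max(a, b) on (0.77, 0.77) = 0.77
  ~x2 = 1 − 0.73 = 0.27
  ~x2 | x5 = max(a, b) on (0.27, 0.67) = 0.67
  (x4 | (x5 | x4)) | (~x2 | x5) = max(a, b) on (0.77, 0.67) = 0.77
  → value = 0.7700
Under bounded:
  x5 | x4 = min(1, a+b) on (0.67, 0.77) = 1.00
  x4 | (x5 | x4) = min(1, a+b) on (0.77, 1.00) = 1.00
  ~x2 = 1 − 0.73 = 0.27
  ~x2 | x5 = min(1, a+b) on (0.27, 0.67) = 0.94
  (x4 | (x5 | x4)) | (~x2 | x5) = min(1, a+b) on (1.00, 0.94) = 1.00
  → value = 1.0000
|0.7700 − 1.0000| = 0.230

0.230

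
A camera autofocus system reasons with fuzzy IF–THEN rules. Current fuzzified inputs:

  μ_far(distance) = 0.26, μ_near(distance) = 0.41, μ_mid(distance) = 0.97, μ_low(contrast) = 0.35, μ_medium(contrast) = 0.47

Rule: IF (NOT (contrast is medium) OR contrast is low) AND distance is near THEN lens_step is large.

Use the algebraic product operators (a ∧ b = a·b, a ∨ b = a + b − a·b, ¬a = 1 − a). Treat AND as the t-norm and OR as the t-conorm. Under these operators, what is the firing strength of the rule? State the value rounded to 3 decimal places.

firing strength: (¬medium=1−0.47=0.53 OR low=0.35) = 0.6945; AND[a·b] with near=0.41 → w = 0.2847

0.285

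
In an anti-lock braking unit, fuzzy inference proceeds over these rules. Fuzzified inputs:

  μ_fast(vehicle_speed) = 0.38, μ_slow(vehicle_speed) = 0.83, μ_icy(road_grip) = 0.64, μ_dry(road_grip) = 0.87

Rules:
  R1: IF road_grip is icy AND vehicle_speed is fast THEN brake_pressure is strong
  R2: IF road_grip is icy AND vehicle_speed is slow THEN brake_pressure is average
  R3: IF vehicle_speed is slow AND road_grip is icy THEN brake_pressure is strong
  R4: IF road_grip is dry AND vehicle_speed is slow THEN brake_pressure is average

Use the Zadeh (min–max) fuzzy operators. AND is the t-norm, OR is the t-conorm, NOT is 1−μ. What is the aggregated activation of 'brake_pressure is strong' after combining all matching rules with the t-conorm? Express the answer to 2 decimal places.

0.64

R1: icy=0.64, fast=0.38; AND[min(a, b)] → w = 0.38
R2: icy=0.64, slow=0.83; AND[min(a, b)] → w = 0.64
R3: slow=0.83, icy=0.64; AND[min(a, b)] → w = 0.64
R4: dry=0.87, slow=0.83; AND[min(a, b)] → w = 0.83
Rules with consequent 'strong': {R1, R3} → strengths 0.38, 0.64
Aggregate via t-conorm [max(a, b)]: 0.64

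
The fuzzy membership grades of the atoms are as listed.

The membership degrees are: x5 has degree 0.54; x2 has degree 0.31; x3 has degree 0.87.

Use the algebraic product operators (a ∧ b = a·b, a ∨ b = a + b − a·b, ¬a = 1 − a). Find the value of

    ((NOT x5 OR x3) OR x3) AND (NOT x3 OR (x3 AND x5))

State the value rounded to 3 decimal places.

NOT x5 = 1 − 0.5400 = 0.4600
NOT x5 OR x3 = a + b − a·b on (0.4600, 0.8700) = 0.9298
(NOT x5 OR x3) OR x3 = a + b − a·b on (0.9298, 0.8700) = 0.9909
NOT x3 = 1 − 0.8700 = 0.1300
x3 AND x5 = a·b on (0.8700, 0.5400) = 0.4698
NOT x3 OR (x3 AND x5) = a + b − a·b on (0.1300, 0.4698) = 0.5387
((NOT x5 OR x3) OR x3) AND (NOT x3 OR (x3 AND x5)) = a·b on (0.9909, 0.5387) = 0.5338

0.534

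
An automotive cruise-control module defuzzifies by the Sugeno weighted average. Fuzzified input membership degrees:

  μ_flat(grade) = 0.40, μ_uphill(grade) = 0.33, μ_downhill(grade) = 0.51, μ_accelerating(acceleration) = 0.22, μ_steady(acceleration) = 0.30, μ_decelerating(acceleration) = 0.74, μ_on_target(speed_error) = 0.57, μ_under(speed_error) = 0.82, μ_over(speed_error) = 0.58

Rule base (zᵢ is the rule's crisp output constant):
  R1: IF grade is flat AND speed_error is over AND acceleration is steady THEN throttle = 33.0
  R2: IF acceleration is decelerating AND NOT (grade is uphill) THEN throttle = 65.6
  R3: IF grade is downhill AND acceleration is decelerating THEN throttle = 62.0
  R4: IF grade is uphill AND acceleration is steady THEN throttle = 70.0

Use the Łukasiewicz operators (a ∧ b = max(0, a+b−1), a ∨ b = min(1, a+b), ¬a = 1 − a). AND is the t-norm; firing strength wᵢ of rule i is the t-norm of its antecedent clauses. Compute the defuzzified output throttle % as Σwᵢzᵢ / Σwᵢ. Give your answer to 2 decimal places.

64.24

R1 (z=33.0): flat=0.40, over=0.58, steady=0.30; AND[max(0, a+b−1)] → w = 0.00
R2 (z=65.6): decelerating=0.74, ¬uphill=1−0.33=0.67; AND[max(0, a+b−1)] → w = 0.41
R3 (z=62.0): downhill=0.51, decelerating=0.74; AND[max(0, a+b−1)] → w = 0.25
R4 (z=70.0): uphill=0.33, steady=0.30; AND[max(0, a+b−1)] → w = 0.00
Weighted average = (0.00·33.0 + 0.41·65.6 + 0.25·62.0 + 0.00·70.0) / (0.00 + 0.41 + 0.25 + 0.00)
  = 42.3960 / 0.6600 = 64.24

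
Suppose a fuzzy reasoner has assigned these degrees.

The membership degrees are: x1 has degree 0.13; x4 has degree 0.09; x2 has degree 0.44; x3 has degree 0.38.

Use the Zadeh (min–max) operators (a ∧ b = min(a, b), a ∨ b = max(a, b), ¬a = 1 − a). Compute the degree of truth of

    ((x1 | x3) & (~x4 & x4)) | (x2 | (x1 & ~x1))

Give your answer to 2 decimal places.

x1 | x3 = max(a, b) on (0.13, 0.38) = 0.38
~x4 = 1 − 0.09 = 0.91
~x4 & x4 = min(a, b) on (0.91, 0.09) = 0.09
(x1 | x3) & (~x4 & x4) = min(a, b) on (0.38, 0.09) = 0.09
~x1 = 1 − 0.13 = 0.87
x1 & ~x1 = min(a, b) on (0.13, 0.87) = 0.13
x2 | (x1 & ~x1) = max(a, b) on (0.44, 0.13) = 0.44
((x1 | x3) & (~x4 & x4)) | (x2 | (x1 & ~x1)) = max(a, b) on (0.09, 0.44) = 0.44

0.44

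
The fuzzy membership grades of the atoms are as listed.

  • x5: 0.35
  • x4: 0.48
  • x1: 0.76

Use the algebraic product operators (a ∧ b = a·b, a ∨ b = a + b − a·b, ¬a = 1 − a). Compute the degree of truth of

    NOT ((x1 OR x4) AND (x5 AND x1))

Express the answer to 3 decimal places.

0.767

x1 OR x4 = a + b − a·b on (0.7600, 0.4800) = 0.8752
x5 AND x1 = a·b on (0.3500, 0.7600) = 0.2660
(x1 OR x4) AND (x5 AND x1) = a·b on (0.8752, 0.2660) = 0.2328
NOT ((x1 OR x4) AND (x5 AND x1)) = 1 − 0.2328 = 0.7672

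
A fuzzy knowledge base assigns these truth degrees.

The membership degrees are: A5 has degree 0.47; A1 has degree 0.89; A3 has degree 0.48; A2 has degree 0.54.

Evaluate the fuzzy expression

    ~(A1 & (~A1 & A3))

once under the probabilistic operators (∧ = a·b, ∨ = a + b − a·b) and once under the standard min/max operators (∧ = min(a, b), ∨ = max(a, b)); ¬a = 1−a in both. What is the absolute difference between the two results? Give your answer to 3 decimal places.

0.063

Under probabilistic:
  ~A1 = 1 − 0.8900 = 0.1100
  ~A1 & A3 = a·b on (0.1100, 0.4800) = 0.0528
  A1 & (~A1 & A3) = a·b on (0.8900, 0.0528) = 0.0470
  ~(A1 & (~A1 & A3)) = 1 − 0.0470 = 0.9530
  → value = 0.9530
Under standard min/max:
  ~A1 = 1 − 0.89 = 0.11
  ~A1 & A3 = min(a, b) on (0.11, 0.48) = 0.11
  A1 & (~A1 & A3) = min(a, b) on (0.89, 0.11) = 0.11
  ~(A1 & (~A1 & A3)) = 1 − 0.11 = 0.89
  → value = 0.8900
|0.9530 − 0.8900| = 0.063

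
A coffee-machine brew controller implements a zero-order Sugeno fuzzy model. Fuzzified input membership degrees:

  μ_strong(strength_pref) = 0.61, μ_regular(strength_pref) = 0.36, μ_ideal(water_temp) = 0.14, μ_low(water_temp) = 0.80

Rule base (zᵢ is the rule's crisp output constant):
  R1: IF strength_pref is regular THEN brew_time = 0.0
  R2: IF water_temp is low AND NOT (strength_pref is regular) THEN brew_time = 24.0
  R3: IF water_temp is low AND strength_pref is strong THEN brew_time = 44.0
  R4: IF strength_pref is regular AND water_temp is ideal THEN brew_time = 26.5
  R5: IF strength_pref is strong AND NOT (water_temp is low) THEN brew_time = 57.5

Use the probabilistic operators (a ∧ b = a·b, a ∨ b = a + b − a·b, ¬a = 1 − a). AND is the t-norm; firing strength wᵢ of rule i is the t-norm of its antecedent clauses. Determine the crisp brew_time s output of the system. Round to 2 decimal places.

27.48

R1 (z=0.0): regular=0.36 → w = 0.3600
R2 (z=24.0): low=0.80, ¬regular=1−0.36=0.64; AND[a·b] → w = 0.5120
R3 (z=44.0): low=0.80, strong=0.61; AND[a·b] → w = 0.4880
R4 (z=26.5): regular=0.36, ideal=0.14; AND[a·b] → w = 0.0504
R5 (z=57.5): strong=0.61, ¬low=1−0.80=0.20; AND[a·b] → w = 0.1220
Weighted average = (0.3600·0.0 + 0.5120·24.0 + 0.4880·44.0 + 0.0504·26.5 + 0.1220·57.5) / (0.3600 + 0.5120 + 0.4880 + 0.0504 + 0.1220)
  = 42.1106 / 1.5324 = 27.48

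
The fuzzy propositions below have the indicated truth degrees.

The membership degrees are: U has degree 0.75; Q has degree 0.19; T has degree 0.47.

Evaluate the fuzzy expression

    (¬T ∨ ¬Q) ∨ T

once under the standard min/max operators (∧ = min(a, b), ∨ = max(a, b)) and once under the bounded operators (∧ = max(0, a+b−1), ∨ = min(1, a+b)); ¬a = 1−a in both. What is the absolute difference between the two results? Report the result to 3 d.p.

Under standard min/max:
  ¬T = 1 − 0.47 = 0.53
  ¬Q = 1 − 0.19 = 0.81
  ¬T ∨ ¬Q = max(a, b) on (0.53, 0.81) = 0.81
  (¬T ∨ ¬Q) ∨ T = max(a, b) on (0.81, 0.47) = 0.81
  → value = 0.8100
Under bounded:
  ¬T = 1 − 0.47 = 0.53
  ¬Q = 1 − 0.19 = 0.81
  ¬T ∨ ¬Q = min(1, a+b) on (0.53, 0.81) = 1.00
  (¬T ∨ ¬Q) ∨ T = min(1, a+b) on (1.00, 0.47) = 1.00
  → value = 1.0000
|0.8100 − 1.0000| = 0.190

0.190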